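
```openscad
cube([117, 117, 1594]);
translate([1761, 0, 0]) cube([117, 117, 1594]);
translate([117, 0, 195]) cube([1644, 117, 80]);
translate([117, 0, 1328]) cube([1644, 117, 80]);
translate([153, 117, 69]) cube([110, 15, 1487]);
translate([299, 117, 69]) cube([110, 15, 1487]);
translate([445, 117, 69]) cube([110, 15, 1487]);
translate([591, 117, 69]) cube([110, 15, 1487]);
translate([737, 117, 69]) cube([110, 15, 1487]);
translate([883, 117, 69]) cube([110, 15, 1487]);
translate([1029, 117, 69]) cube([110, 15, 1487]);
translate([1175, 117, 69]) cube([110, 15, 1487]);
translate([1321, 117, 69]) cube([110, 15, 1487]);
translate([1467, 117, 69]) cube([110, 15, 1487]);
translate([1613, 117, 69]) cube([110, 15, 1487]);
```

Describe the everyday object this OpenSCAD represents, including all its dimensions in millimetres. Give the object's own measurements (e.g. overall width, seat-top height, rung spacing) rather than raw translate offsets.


A fence section. Two 117×117 mm posts, 1594 mm tall, stand on the floor with a clear span of 1644 mm between their inner faces. Two horizontal rails of 117×80 mm section span the gap between the posts with their undersides at z = 195 mm and z = 1328 mm, flush with the posts' −y face. 11 pickets, each 110 mm wide, 15 mm thick and 1487 mm tall, are fixed to the +y face of the rails with their bottoms at z = 69 mm, spaced across the span with a 36 mm gap after the −x post and between neighbouring pickets, with 38 mm left before the +x post.


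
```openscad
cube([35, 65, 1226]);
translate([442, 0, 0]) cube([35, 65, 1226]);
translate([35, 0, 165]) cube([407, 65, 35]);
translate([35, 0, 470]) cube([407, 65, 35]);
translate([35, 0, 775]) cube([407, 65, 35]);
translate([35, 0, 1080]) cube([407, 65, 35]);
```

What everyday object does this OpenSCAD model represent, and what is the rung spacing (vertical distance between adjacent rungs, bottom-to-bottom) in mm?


A ladder. The rung spacing is 305 mm.

Two tall 35×65 posts with 4 short bars between them — a ladder. Adjacent rungs sit at z = 165 and z = 470, so the spacing is 470 − 165 = 305 mm.


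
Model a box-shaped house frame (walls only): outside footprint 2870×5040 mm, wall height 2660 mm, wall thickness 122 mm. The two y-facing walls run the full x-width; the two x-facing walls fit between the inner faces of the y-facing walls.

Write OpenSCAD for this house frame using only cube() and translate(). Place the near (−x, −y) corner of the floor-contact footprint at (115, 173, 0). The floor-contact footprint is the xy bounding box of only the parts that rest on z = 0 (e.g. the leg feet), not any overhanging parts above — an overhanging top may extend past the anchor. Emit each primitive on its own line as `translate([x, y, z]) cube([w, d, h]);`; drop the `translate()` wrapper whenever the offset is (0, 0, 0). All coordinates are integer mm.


translate([115, 173, 0]) cube([2870, 122, 2660]);
translate([115, 5091, 0]) cube([2870, 122, 2660]);
translate([115, 295, 0]) cube([122, 4796, 2660]);
translate([2863, 295, 0]) cube([122, 4796, 2660]);


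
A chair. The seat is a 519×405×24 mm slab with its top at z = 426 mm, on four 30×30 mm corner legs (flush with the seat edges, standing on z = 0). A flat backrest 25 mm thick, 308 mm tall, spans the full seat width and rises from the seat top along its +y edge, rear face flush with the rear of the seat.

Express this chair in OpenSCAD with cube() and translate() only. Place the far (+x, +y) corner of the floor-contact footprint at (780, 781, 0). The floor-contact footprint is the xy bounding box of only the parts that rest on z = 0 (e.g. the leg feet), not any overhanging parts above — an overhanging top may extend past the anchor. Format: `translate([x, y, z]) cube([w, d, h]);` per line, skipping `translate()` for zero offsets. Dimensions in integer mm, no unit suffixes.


translate([261, 376, 402]) cube([519, 405, 24]);
translate([261, 376, 0]) cube([30, 30, 402]);
translate([750, 376, 0]) cube([30, 30, 402]);
translate([261, 751, 0]) cube([30, 30, 402]);
translate([750, 751, 0]) cube([30, 30, 402]);
translate([261, 756, 426]) cube([519, 25, 308]);


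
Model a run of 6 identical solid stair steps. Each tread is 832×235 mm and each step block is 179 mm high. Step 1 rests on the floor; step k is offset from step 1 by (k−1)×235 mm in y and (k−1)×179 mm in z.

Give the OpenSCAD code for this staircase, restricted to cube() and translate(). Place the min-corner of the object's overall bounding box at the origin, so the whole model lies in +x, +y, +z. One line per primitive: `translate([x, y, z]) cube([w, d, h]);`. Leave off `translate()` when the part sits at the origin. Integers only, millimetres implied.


cube([832, 235, 179]);
translate([0, 235, 179]) cube([832, 235, 179]);
translate([0, 470, 358]) cube([832, 235, 179]);
translate([0, 705, 537]) cube([832, 235, 179]);
translate([0, 940, 716]) cube([832, 235, 179]);
translate([0, 1175, 895]) cube([832, 235, 179]);


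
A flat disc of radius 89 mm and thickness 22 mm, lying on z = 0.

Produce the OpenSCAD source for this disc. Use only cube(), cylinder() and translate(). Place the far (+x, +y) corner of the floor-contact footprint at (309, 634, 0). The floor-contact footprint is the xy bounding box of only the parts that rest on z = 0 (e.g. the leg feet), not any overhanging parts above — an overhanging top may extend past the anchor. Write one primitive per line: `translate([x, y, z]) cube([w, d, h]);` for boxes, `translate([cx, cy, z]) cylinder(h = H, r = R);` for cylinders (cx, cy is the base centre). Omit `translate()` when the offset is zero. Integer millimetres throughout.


translate([220, 545, 0]) cylinder(h = 22, r = 89);


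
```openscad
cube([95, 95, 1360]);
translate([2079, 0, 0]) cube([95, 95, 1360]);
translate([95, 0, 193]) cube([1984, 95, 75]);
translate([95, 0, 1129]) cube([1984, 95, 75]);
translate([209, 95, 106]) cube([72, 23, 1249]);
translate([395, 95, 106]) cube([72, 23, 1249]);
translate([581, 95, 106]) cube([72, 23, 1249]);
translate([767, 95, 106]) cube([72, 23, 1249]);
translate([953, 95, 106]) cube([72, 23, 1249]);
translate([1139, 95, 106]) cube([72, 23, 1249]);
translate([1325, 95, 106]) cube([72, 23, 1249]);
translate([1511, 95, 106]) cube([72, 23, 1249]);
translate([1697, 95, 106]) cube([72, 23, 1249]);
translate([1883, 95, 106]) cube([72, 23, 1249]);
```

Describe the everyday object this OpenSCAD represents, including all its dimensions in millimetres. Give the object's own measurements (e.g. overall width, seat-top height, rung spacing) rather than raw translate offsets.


A fence section. Two 95×95 mm posts, 1360 mm tall, stand on the floor with a clear span of 1984 mm between their inner faces. Two horizontal rails of 95×75 mm section span the gap between the posts with their undersides at z = 193 mm and z = 1129 mm, flush with the posts' −y face. 10 pickets, each 72 mm wide, 23 mm thick and 1249 mm tall, are fixed to the +y face of the rails with their bottoms at z = 106 mm, spaced across the span with a 114 mm gap after the −x post and between neighbouring pickets, with 124 mm left before the +x post.


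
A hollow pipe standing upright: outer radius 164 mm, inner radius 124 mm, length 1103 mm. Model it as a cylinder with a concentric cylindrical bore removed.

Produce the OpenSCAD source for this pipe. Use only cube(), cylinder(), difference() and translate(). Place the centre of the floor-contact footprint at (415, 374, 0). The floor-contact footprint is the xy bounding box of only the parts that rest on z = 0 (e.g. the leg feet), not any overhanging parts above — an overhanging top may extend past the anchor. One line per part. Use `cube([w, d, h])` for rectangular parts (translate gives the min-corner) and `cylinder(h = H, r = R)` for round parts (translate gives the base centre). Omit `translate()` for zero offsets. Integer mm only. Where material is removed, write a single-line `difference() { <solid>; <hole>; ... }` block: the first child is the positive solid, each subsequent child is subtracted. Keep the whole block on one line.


difference() { translate([415, 374, 0]) cylinder(h = 1103, r = 164); translate([415, 374, 0]) cylinder(h = 1103, r = 124); }


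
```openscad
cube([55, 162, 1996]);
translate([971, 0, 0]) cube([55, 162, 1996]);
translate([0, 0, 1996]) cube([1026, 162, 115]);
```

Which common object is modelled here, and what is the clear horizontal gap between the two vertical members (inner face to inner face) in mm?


A door frame. The clear opening width is 916 mm.

Two 1996 mm tall posts with a header on top — a door frame. The left jamb is 55 mm wide at x = 0; the right jamb starts at x = 971. The clear opening is 971 − 55 = 916 mm.


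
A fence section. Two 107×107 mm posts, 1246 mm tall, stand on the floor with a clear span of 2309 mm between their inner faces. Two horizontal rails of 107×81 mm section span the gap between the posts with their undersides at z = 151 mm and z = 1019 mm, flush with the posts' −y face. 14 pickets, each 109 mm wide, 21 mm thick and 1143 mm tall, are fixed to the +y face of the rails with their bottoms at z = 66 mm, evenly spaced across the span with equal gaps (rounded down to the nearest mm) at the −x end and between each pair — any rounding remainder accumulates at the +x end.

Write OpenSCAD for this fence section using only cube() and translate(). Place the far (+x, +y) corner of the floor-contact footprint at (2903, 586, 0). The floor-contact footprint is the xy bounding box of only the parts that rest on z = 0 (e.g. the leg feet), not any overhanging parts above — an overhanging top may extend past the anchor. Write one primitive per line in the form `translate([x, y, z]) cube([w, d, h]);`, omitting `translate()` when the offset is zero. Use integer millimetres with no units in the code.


translate([380, 479, 0]) cube([107, 107, 1246]);
translate([2796, 479, 0]) cube([107, 107, 1246]);
translate([487, 479, 151]) cube([2309, 107, 81]);
translate([487, 479, 1019]) cube([2309, 107, 81]);
translate([539, 586, 66]) cube([109, 21, 1143]);
translate([700, 586, 66]) cube([109, 21, 1143]);
translate([861, 586, 66]) cube([109, 21, 1143]);
translate([1022, 586, 66]) cube([109, 21, 1143]);
translate([1183, 586, 66]) cube([109, 21, 1143]);
translate([1344, 586, 66]) cube([109, 21, 1143]);
translate([1505, 586, 66]) cube([109, 21, 1143]);
translate([1666, 586, 66]) cube([109, 21, 1143]);
translate([1827, 586, 66]) cube([109, 21, 1143]);
translate([1988, 586, 66]) cube([109, 21, 1143]);
translate([2149, 586, 66]) cube([109, 21, 1143]);
translate([2310, 586, 66]) cube([109, 21, 1143]);
translate([2471, 586, 66]) cube([109, 21, 1143]);
translate([2632, 586, 66]) cube([109, 21, 1143]);


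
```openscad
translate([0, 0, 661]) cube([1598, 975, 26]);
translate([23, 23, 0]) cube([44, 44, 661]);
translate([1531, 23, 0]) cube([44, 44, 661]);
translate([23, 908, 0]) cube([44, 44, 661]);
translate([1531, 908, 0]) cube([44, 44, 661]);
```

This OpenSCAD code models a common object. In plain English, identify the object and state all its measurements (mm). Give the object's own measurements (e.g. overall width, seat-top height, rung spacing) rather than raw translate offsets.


A table: top 1598 mm (x) × 975 mm (y), 26 mm thick, upper face at z = 687 mm, on four 44×44 mm square legs, each inset 23 mm from the nearest pair of top edges from z = 0 to the bottom of the top.


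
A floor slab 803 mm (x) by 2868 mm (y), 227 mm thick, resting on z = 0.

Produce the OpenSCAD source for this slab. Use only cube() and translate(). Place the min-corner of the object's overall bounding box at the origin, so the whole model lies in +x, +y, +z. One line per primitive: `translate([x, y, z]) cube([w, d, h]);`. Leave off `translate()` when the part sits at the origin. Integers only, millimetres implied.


cube([803, 2868, 227]);


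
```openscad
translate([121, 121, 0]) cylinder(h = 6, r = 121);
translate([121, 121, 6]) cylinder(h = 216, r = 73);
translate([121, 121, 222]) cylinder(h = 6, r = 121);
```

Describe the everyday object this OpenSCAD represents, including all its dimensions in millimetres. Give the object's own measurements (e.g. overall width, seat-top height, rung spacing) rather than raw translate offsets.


A spool: two coaxial disc flanges of radius 121 mm and thickness 6 mm, joined by a core cylinder of radius 73 mm and height 216 mm. The lower flange rests on z = 0 and the three cylinders share a vertical axis.


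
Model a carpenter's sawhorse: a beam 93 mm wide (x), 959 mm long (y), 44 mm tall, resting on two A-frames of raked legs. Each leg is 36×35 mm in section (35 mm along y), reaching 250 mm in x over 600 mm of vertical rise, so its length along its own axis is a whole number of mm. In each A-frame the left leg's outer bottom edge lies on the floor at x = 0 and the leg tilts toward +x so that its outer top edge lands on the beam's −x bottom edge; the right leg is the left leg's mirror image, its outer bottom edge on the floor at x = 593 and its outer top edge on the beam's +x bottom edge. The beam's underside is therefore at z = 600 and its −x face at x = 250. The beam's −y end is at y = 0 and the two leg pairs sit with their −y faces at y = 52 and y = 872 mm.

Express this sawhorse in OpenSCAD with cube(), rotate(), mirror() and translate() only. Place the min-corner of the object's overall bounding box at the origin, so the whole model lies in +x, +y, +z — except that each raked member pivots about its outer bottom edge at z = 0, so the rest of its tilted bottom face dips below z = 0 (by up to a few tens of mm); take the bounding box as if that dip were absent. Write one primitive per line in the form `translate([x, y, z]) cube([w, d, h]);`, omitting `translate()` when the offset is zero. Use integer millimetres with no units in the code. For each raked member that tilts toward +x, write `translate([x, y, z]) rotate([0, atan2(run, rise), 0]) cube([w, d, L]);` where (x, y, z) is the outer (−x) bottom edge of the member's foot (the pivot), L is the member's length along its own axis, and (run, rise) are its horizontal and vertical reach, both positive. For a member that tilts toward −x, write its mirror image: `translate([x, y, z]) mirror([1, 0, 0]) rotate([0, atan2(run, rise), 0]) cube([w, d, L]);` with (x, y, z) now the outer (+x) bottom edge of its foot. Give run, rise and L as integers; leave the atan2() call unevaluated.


translate([250, 0, 600]) cube([93, 959, 44]);
translate([0, 52, 0]) rotate([0, atan2(250, 600), 0]) cube([36, 35, 650]);
translate([593, 52, 0]) mirror([1, 0, 0]) rotate([0, atan2(250, 600), 0]) cube([36, 35, 650]);
translate([0, 872, 0]) rotate([0, atan2(250, 600), 0]) cube([36, 35, 650]);
translate([593, 872, 0]) mirror([1, 0, 0]) rotate([0, atan2(250, 600), 0]) cube([36, 35, 650]);


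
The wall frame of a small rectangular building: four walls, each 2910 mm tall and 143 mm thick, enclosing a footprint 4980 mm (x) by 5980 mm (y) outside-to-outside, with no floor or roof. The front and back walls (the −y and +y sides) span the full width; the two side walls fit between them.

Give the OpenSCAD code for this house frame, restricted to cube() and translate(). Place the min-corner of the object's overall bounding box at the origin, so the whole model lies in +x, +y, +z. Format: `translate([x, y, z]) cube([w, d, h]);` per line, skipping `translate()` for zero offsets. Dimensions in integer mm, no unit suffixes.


cube([4980, 143, 2910]);
translate([0, 5837, 0]) cube([4980, 143, 2910]);
translate([0, 143, 0]) cube([143, 5694, 2910]);
translate([4837, 143, 0]) cube([143, 5694, 2910]);


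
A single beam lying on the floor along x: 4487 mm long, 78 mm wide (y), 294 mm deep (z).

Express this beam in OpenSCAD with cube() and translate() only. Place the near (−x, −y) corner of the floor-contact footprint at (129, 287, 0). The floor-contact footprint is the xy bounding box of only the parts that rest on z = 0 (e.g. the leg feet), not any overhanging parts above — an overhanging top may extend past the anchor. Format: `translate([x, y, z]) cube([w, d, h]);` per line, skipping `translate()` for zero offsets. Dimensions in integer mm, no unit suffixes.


translate([129, 287, 0]) cube([4487, 78, 294]);


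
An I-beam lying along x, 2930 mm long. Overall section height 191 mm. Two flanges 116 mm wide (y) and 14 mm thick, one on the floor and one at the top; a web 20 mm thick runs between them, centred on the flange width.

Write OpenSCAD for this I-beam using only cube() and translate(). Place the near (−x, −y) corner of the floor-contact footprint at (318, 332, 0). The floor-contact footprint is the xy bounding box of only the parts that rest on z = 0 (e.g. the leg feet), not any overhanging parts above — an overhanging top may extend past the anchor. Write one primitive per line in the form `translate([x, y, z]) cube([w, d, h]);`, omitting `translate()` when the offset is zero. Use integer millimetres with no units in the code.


translate([318, 332, 0]) cube([2930, 116, 14]);
translate([318, 380, 14]) cube([2930, 20, 163]);
translate([318, 332, 177]) cube([2930, 116, 14]);


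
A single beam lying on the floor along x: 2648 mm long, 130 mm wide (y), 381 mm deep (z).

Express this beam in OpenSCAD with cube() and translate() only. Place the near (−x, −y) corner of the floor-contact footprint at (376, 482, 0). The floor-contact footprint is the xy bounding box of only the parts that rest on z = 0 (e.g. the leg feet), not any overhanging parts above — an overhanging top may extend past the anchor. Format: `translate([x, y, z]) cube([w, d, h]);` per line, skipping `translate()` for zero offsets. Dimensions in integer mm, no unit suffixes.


translate([376, 482, 0]) cube([2648, 130, 381]);


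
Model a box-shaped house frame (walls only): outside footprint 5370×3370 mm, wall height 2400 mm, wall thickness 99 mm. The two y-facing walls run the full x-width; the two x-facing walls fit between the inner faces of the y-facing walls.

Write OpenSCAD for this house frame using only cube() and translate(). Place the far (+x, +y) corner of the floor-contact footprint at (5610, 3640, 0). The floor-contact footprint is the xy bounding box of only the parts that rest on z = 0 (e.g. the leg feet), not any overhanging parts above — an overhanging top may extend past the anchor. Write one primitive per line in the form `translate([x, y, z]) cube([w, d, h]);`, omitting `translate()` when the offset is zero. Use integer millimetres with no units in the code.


translate([240, 270, 0]) cube([5370, 99, 2400]);
translate([240, 3541, 0]) cube([5370, 99, 2400]);
translate([240, 369, 0]) cube([99, 3172, 2400]);
translate([5511, 369, 0]) cube([99, 3172, 2400]);


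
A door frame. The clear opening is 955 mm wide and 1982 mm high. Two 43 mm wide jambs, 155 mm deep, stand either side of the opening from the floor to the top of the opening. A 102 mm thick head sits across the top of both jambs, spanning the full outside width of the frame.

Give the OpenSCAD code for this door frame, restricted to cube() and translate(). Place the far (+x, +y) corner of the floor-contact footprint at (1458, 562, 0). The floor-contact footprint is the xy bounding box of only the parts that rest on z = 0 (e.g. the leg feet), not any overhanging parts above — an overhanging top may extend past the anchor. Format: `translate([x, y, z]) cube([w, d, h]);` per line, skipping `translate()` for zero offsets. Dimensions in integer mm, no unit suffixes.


translate([417, 407, 0]) cube([43, 155, 1982]);
translate([1415, 407, 0]) cube([43, 155, 1982]);
translate([417, 407, 1982]) cube([1041, 155, 102]);


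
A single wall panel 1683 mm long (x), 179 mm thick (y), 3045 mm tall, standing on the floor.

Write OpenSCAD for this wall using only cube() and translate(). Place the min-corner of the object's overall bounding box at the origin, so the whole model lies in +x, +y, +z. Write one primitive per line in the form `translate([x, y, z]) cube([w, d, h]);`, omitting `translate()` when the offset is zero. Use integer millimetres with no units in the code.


cube([1683, 179, 3045]);


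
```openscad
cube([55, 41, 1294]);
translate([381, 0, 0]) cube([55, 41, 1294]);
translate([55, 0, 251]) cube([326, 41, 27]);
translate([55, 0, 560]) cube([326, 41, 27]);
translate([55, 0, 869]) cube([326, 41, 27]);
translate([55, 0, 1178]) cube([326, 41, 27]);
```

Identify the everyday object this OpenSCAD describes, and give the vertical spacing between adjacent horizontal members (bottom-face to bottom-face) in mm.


A ladder. The rung spacing is 309 mm.

Two tall 55×41 posts with 4 short bars between them — a ladder. Adjacent rungs sit at z = 251 and z = 560, so the spacing is 560 − 251 = 309 mm.


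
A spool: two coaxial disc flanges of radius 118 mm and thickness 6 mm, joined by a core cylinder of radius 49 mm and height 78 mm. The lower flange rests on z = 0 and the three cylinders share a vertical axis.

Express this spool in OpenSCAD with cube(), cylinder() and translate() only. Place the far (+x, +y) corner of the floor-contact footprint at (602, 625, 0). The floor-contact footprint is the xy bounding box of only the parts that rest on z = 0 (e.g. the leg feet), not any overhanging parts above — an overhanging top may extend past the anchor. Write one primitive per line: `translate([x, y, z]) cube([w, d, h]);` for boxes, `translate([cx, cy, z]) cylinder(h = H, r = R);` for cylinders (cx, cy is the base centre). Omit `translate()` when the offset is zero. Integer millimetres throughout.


translate([484, 507, 0]) cylinder(h = 6, r = 118);
translate([484, 507, 6]) cylinder(h = 78, r = 49);
translate([484, 507, 84]) cylinder(h = 6, r = 118);


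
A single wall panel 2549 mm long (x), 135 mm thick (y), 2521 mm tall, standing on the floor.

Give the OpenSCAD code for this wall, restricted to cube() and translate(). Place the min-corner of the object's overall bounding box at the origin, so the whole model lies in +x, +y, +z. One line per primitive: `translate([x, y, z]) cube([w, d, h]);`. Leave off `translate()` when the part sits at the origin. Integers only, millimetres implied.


cube([2549, 135, 2521]);


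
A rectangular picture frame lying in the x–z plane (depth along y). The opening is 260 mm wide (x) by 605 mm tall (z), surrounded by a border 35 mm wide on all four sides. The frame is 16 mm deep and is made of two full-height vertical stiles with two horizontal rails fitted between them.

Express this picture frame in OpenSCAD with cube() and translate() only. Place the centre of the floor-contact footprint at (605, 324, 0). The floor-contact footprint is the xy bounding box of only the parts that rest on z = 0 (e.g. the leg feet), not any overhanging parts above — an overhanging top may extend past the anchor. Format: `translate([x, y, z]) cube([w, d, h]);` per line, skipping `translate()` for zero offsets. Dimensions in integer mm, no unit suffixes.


translate([440, 316, 0]) cube([35, 16, 675]);
translate([735, 316, 0]) cube([35, 16, 675]);
translate([475, 316, 0]) cube([260, 16, 35]);
translate([475, 316, 640]) cube([260, 16, 35]);


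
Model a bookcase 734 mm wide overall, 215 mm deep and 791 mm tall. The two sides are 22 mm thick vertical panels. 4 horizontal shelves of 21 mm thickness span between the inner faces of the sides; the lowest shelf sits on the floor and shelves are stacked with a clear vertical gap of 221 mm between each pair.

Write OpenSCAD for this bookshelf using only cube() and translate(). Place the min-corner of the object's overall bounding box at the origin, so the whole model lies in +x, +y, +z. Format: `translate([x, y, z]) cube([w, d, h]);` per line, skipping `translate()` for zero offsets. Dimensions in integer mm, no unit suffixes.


cube([22, 215, 791]);
translate([712, 0, 0]) cube([22, 215, 791]);
translate([22, 0, 0]) cube([690, 215, 21]);
translate([22, 0, 242]) cube([690, 215, 21]);
translate([22, 0, 484]) cube([690, 215, 21]);
translate([22, 0, 726]) cube([690, 215, 21]);


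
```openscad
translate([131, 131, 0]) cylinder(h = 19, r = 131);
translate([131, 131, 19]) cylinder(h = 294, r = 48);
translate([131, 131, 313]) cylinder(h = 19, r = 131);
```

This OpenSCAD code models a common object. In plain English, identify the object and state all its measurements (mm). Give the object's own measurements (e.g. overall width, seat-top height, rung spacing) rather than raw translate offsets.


A spool: two coaxial disc flanges of radius 131 mm and thickness 19 mm, joined by a core cylinder of radius 48 mm and height 294 mm. The lower flange rests on z = 0 and the three cylinders share a vertical axis.


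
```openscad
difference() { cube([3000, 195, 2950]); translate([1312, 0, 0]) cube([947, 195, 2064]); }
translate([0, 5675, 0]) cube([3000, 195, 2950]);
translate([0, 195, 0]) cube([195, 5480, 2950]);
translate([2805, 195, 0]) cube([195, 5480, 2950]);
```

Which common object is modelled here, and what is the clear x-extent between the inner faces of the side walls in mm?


A single room. The interior width is 2610 mm.

Four walls enclosing a rectangle with a door in the front wall — a room. Outside width 3000 minus two 195 mm walls gives 2610 mm.


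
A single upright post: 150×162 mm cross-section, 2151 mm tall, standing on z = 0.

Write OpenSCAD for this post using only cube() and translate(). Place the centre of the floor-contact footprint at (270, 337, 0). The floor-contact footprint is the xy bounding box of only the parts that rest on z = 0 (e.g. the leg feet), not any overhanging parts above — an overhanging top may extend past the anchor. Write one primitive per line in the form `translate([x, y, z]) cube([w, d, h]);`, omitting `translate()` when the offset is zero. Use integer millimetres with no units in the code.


translate([195, 256, 0]) cube([150, 162, 2151]);


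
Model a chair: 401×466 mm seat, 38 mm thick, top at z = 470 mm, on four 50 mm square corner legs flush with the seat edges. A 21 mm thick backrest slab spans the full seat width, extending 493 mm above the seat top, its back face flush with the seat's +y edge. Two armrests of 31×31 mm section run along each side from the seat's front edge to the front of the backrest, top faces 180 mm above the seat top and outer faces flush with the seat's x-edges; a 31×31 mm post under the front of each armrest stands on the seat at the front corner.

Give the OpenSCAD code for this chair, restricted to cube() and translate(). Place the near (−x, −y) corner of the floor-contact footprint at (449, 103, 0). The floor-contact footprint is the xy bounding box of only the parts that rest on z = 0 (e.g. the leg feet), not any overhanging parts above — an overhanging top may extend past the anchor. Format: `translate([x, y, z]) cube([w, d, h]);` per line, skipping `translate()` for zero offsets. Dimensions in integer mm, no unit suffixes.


// leg_h = 470 - 38 = 432
// arm post h = 180 - 31 = 149
translate([449, 103, 432]) cube([401, 466, 38]);
translate([449, 103, 0]) cube([50, 50, 432]);
translate([800, 103, 0]) cube([50, 50, 432]);
translate([449, 519, 0]) cube([50, 50, 432]);
translate([800, 519, 0]) cube([50, 50, 432]);
translate([449, 548, 470]) cube([401, 21, 493]);
translate([449, 103, 619]) cube([31, 445, 31]);
translate([819, 103, 619]) cube([31, 445, 31]);
translate([449, 103, 470]) cube([31, 31, 149]);
translate([819, 103, 470]) cube([31, 31, 149]);


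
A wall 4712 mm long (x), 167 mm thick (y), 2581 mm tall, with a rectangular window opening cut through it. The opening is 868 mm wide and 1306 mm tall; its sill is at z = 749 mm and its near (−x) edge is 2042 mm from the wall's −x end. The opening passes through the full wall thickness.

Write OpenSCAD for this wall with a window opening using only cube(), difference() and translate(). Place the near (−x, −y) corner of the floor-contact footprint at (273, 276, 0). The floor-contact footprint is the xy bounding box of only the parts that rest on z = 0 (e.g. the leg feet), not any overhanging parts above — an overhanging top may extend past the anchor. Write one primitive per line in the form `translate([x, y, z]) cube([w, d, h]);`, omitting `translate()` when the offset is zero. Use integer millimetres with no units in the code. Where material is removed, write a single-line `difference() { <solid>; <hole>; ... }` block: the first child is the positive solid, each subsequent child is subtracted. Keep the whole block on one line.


difference() { translate([273, 276, 0]) cube([4712, 167, 2581]); translate([2315, 276, 749]) cube([868, 167, 1306]); }


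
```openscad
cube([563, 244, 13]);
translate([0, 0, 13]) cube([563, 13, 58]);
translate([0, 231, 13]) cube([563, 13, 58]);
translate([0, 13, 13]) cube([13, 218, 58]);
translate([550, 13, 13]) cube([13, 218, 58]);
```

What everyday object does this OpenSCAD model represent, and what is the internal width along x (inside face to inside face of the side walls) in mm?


An open box. The internal width is 537 mm.

A 563×244 base slab with four walls standing on it — an open box. The base is 563 mm wide and the walls are 13 mm thick, so the internal width is 563 − 2 × 13 = 537 mm.


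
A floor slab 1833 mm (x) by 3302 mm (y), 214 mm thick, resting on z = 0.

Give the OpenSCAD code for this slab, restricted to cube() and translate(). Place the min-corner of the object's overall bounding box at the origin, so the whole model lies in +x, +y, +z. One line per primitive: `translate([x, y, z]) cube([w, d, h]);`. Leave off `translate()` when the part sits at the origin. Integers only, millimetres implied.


cube([1833, 3302, 214]);


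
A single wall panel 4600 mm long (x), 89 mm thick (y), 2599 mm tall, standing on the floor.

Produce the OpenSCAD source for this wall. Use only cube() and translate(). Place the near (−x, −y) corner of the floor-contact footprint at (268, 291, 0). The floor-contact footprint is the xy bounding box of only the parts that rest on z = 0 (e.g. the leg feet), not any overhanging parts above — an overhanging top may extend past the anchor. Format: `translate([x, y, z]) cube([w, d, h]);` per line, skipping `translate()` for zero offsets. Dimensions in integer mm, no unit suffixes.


translate([268, 291, 0]) cube([4600, 89, 2599]);


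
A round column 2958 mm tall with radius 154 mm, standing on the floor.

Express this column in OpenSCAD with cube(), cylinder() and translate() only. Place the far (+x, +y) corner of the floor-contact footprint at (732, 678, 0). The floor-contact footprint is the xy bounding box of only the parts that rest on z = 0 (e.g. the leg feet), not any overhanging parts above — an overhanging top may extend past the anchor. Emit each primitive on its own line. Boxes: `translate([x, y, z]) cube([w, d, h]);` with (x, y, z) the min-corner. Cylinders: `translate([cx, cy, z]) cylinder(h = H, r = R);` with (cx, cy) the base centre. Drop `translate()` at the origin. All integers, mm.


translate([578, 524, 0]) cylinder(h = 2958, r = 154);


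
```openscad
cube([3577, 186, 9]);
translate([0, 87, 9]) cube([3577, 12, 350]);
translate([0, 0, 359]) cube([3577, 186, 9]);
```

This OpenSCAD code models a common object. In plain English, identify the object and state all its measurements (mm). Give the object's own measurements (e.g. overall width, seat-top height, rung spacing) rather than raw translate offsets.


An I-beam lying along x, 3577 mm long. Overall section height 368 mm. Two flanges 186 mm wide (y) and 9 mm thick, one on the floor and one at the top; a web 12 mm thick runs between them, centred on the flange width.


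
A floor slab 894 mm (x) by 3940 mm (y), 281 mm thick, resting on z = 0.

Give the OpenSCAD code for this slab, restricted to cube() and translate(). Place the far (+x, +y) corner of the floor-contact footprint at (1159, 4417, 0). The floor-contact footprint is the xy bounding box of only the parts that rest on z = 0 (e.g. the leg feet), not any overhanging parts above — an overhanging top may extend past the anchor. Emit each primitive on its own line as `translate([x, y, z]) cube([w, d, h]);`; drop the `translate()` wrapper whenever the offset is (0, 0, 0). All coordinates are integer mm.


translate([265, 477, 0]) cube([894, 3940, 281]);


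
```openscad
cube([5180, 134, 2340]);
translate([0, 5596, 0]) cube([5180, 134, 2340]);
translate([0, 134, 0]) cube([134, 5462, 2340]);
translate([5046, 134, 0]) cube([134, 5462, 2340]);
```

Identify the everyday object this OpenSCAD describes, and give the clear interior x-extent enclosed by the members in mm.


A house (or room) frame. The interior width is 4912 mm.

Four 2340 mm walls enclosing a rectangle with no floor or roof — a room or house frame. Outside width is 5180 mm and wall thickness is 134 mm, so the interior width is 5180 − 2 × 134 = 4912 mm.


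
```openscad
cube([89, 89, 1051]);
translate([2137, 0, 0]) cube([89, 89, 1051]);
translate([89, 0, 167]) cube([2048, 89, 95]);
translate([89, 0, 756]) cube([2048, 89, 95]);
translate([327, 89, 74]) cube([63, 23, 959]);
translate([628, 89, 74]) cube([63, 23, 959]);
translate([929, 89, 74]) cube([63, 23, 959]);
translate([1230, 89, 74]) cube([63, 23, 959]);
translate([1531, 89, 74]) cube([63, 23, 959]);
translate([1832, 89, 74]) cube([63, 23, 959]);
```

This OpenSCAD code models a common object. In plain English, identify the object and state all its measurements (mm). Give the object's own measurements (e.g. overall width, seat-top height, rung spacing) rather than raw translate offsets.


A fence section. Two 89×89 mm posts, 1051 mm tall, stand on the floor with a clear span of 2048 mm between their inner faces. Two horizontal rails of 89×95 mm section span the gap between the posts with their undersides at z = 167 mm and z = 756 mm, flush with the posts' −y face. 6 pickets, each 63 mm wide, 23 mm thick and 959 mm tall, are fixed to the +y face of the rails with their bottoms at z = 74 mm, spaced across the span with a 238 mm gap after the −x post and between neighbouring pickets, with 242 mm left before the +x post.


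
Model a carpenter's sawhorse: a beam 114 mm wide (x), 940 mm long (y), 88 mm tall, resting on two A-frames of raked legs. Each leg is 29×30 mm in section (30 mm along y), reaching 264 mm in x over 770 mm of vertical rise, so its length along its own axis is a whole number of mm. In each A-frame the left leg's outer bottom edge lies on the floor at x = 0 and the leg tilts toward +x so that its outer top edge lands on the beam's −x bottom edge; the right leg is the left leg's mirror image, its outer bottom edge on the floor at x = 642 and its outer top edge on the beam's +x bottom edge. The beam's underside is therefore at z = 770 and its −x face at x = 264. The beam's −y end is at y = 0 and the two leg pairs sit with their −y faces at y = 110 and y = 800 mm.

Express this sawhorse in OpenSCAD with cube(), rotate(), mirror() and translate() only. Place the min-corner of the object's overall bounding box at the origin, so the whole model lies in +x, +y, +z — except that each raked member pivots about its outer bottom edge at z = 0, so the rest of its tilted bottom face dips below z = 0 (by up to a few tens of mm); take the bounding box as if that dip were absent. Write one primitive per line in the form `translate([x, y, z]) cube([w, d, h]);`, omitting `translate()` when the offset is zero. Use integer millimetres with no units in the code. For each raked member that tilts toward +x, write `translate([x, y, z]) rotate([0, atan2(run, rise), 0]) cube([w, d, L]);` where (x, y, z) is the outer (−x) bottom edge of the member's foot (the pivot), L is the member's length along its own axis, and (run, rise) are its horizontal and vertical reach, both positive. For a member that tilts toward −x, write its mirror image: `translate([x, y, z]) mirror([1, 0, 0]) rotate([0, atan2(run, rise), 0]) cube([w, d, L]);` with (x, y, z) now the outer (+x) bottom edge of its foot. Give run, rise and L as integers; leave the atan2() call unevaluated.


translate([264, 0, 770]) cube([114, 940, 88]);
translate([0, 110, 0]) rotate([0, atan2(264, 770), 0]) cube([29, 30, 814]);
translate([642, 110, 0]) mirror([1, 0, 0]) rotate([0, atan2(264, 770), 0]) cube([29, 30, 814]);
translate([0, 800, 0]) rotate([0, atan2(264, 770), 0]) cube([29, 30, 814]);
translate([642, 800, 0]) mirror([1, 0, 0]) rotate([0, atan2(264, 770), 0]) cube([29, 30, 814]);


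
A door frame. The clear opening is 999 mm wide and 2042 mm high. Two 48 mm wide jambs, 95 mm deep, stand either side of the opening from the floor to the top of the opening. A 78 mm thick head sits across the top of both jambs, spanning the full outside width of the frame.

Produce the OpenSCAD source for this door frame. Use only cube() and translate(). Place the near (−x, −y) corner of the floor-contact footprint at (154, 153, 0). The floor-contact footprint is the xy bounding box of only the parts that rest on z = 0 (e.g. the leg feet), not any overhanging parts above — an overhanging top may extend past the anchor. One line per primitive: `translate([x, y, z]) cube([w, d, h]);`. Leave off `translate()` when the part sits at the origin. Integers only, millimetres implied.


translate([154, 153, 0]) cube([48, 95, 2042]);
translate([1201, 153, 0]) cube([48, 95, 2042]);
translate([154, 153, 2042]) cube([1095, 95, 78]);


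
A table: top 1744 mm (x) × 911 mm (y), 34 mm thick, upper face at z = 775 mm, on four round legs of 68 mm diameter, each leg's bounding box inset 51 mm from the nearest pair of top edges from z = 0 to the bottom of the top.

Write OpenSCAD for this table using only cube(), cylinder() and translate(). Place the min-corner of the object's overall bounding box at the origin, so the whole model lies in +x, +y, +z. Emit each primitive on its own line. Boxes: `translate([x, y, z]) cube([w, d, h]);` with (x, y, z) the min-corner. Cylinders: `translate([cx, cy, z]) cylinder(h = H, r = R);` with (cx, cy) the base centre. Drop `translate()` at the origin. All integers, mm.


// leg_h = 775 - 34 = 741
translate([0, 0, 741]) cube([1744, 911, 34]);
translate([85, 85, 0]) cylinder(h = 741, r = 34);
translate([1659, 85, 0]) cylinder(h = 741, r = 34);
translate([85, 826, 0]) cylinder(h = 741, r = 34);
translate([1659, 826, 0]) cylinder(h = 741, r = 34);


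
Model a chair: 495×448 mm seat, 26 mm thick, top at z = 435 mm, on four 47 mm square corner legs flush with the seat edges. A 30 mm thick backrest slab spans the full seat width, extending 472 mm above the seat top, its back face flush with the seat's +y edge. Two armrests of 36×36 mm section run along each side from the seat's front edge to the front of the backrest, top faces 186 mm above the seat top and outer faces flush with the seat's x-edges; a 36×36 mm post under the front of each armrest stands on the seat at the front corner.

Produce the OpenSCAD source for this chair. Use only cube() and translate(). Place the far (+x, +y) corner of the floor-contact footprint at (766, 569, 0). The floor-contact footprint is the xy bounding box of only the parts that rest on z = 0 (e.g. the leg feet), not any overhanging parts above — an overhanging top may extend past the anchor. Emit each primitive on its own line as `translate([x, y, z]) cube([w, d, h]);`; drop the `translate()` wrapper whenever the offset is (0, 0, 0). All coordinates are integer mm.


// leg_h = 435 - 26 = 409
// arm post h = 186 - 36 = 150
translate([271, 121, 409]) cube([495, 448, 26]);
translate([271, 121, 0]) cube([47, 47, 409]);
translate([719, 121, 0]) cube([47, 47, 409]);
translate([271, 522, 0]) cube([47, 47, 409]);
translate([719, 522, 0]) cube([47, 47, 409]);
translate([271, 539, 435]) cube([495, 30, 472]);
translate([271, 121, 585]) cube([36, 418, 36]);
translate([730, 121, 585]) cube([36, 418, 36]);
translate([271, 121, 435]) cube([36, 36, 150]);
translate([730, 121, 435]) cube([36, 36, 150]);


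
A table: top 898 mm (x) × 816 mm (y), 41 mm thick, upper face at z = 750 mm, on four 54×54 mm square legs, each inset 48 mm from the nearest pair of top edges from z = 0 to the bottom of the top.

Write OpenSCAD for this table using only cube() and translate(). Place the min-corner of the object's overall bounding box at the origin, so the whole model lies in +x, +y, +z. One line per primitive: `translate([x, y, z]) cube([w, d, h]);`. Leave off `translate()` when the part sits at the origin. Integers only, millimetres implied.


translate([0, 0, 709]) cube([898, 816, 41]);
translate([48, 48, 0]) cube([54, 54, 709]);
translate([796, 48, 0]) cube([54, 54, 709]);
translate([48, 714, 0]) cube([54, 54, 709]);
translate([796, 714, 0]) cube([54, 54, 709]);
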